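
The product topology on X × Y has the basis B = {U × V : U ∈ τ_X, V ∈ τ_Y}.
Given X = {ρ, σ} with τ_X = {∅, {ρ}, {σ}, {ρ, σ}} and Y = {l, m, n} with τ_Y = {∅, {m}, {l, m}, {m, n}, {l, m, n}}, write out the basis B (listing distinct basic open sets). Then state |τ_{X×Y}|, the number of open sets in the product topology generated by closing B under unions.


Basis B = {∅ × ∅, {ρ} × {m}, {σ} × {m}, {ρ} × {l, m}, {ρ} × {m, n}, {ρ, σ} × {m}, {σ} × {l, m}, {σ} × {m, n}, {ρ} × {l, m, n}, {σ} × {l, m, n}, {ρ, σ} × {l, m}, {ρ, σ} × {m, n}, {ρ, σ} × {l, m, n}}; |τ_{X×Y}| = 25.

Enumerate products U × V with U ∈ τ_X, V ∈ τ_Y (deduplicated):
  ∅ × ∅ = {} (∅)
  {ρ} × {m} = {(ρ,m)}
  {σ} × {m} = {(σ,m)}
  {ρ} × {l, m} = {(ρ,l), (ρ,m)}
  {ρ} × {m, n} = {(ρ,m), (ρ,n)}
  {ρ, σ} × {m} = {(ρ,m), (σ,m)}
  {σ} × {l, m} = {(σ,l), (σ,m)}
  {σ} × {m, n} = {(σ,m), (σ,n)}
  {ρ} × {l, m, n} = {(ρ,l), (ρ,m), (ρ,n)}
  {σ} × {l, m, n} = {(σ,l), (σ,m), (σ,n)}
  {ρ, σ} × {l, m} = {(ρ,l), (ρ,m), (σ,l), (σ,m)}
  {ρ, σ} × {m, n} = {(ρ,m), (ρ,n), (σ,m), (σ,n)}
  {ρ, σ} × {l, m, n} = {(ρ,l), (ρ,m), (ρ,n), (σ,l), (σ,m), (σ,n)}
These 13 distinct sets form the basis B.
Close under arbitrary unions to get τ_{X×Y}; counting gives |τ_{X×Y}| = 25.


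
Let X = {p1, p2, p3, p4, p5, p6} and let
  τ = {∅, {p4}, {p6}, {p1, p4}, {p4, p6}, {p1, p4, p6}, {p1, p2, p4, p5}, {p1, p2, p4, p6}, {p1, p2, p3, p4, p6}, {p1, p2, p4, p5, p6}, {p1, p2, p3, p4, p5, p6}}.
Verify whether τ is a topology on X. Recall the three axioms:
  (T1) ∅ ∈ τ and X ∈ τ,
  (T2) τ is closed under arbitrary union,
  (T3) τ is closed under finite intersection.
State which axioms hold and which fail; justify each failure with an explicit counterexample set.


τ is NOT a topology on X.

Axiom (T1): ∅ ∈ τ? Yes; X ∈ τ? Yes.
Axiom (T2/T3): check pairwise unions and intersections of members of τ.
Counterexample for (T3): {p1, p2, p4, p5} ∩ {p1, p2, p4, p6} = {p1, p2, p4} ∉ τ. Therefore τ is NOT a topology.


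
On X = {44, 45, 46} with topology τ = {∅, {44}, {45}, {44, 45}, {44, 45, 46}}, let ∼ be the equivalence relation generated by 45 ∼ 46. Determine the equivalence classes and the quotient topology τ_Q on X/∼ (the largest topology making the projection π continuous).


X/∼ = {[44], [45=46]}; |τ_Q| = 3.

Equivalence classes: [44], [45=46].
Quotient map π: X → X/∼ sends 44 ↦ [44], 45 ↦ [45=46], 46 ↦ [45=46].
For each subset V ⊆ X/∼, compute π^{-1}(V) ⊆ X and check whether π^{-1}(V) ∈ τ. V is open in τ_Q iff π^{-1}(V) ∈ τ.
  V = {}: π^{-1}(V) = ∅ ∈ τ ✓.
  V = {[44]}: π^{-1}(V) = {44} ∈ τ ✓.
  V = {[45=46]}: π^{-1}(V) = {45, 46} ∉ τ ✗.
  V = {[44], [45=46]}: π^{-1}(V) = {44, 45, 46} ∈ τ ✓.
Open sets in the quotient: τ_Q = {{}, {[44]}, {[44], [45=46]}} (3 elements).


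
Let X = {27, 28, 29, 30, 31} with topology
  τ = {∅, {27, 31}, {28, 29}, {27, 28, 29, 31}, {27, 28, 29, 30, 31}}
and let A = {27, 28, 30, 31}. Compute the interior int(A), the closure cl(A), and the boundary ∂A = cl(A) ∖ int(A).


int(A) = {27, 31}, cl(A) = {27, 28, 29, 30, 31}, ∂A = {28, 29, 30}.

Closed sets in (X, τ) are complements of opens:
  closed(X, τ) = {∅, {30}, {27, 30, 31}, {28, 29, 30}, {27, 28, 29, 30, 31}}.
int(A) = ⋃ {U ∈ τ : U ⊆ A}. Opens contained in A: ∅, {27, 31}.
Taking the union of these: int(A) = {27, 31}.
cl(A) = ⋂ {C closed : A ⊆ C}. Closed sets containing A: {27, 28, 29, 30, 31}.
Intersecting these: cl(A) = {27, 28, 29, 30, 31}.
∂A = cl(A) ∖ int(A) = {27, 28, 29, 30, 31} ∖ {27, 31} = {28, 29, 30}.


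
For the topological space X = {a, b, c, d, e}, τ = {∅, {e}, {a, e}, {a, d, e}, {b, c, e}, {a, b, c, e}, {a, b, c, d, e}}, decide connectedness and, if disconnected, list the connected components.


(X, τ) is connected.

Find clopen sets (U ∈ τ with X ∖ U ∈ τ):
  U = ∅, X ∖ U = {a, b, c, d, e} — both open, so U is clopen.
  U = {a, b, c, d, e}, X ∖ U = ∅ — both open, so U is clopen.
Only trivial clopens (∅ and X) exist, so (X, τ) is connected.
Compute connected components by grouping points that agree on all clopens:
  component: {a, b, c, d, e}


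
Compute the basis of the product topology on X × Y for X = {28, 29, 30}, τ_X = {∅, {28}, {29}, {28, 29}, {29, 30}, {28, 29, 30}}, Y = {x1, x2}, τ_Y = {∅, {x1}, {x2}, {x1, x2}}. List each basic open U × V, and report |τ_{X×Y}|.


Basis B = {∅ × ∅, {28} × {x1}, {28} × {x2}, {29} × {x1}, {29} × {x2}, {28} × {x1, x2}, {28, 29} × {x1}, {28, 29} × {x2}, {29} × {x1, x2}, {29, 30} × {x1}, {29, 30} × {x2}, {28, 29, 30} × {x1}, {28, 29, 30} × {x2}, {28, 29} × {x1, x2}, {29, 30} × {x1, x2}, {28, 29, 30} × {x1, x2}}; |τ_{X×Y}| = 36.

Enumerate products U × V with U ∈ τ_X, V ∈ τ_Y (deduplicated):
  ∅ × ∅ = {} (∅)
  {28} × {x1} = {(28,x1)}
  {28} × {x2} = {(28,x2)}
  {29} × {x1} = {(29,x1)}
  {29} × {x2} = {(29,x2)}
  {28} × {x1, x2} = {(28,x1), (28,x2)}
  {28, 29} × {x1} = {(28,x1), (29,x1)}
  {28, 29} × {x2} = {(28,x2), (29,x2)}
  {29} × {x1, x2} = {(29,x1), (29,x2)}
  {29, 30} × {x1} = {(29,x1), (30,x1)}
  {29, 30} × {x2} = {(29,x2), (30,x2)}
  {28, 29, 30} × {x1} = {(28,x1), (29,x1), (30,x1)}
  {28, 29, 30} × {x2} = {(28,x2), (29,x2), (30,x2)}
  {28, 29} × {x1, x2} = {(28,x1), (28,x2), (29,x1), (29,x2)}
  {29, 30} × {x1, x2} = {(29,x1), (29,x2), (30,x1), (30,x2)}
  {28, 29, 30} × {x1, x2} = {(28,x1), (28,x2), (29,x1), (29,x2), (30,x1), (30,x2)}
These 16 distinct sets form the basis B.
Close under arbitrary unions to get τ_{X×Y}; counting gives |τ_{X×Y}| = 36.


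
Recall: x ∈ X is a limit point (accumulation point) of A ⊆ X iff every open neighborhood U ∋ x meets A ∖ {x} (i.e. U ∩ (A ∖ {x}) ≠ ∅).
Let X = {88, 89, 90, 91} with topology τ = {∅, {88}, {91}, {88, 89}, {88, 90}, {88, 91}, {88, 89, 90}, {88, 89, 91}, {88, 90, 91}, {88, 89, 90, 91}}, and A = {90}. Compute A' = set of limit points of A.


A' = ∅

For each x ∈ X, list the open sets U ∈ τ with x ∈ U, then check whether U ∩ (A ∖ {x}) ≠ ∅ for every such U.
  x = 88: open {88} ∋ x has {88} ∩ (A ∖ {88}) = ∅, so x is NOT a limit point.
  x = 89: open {88, 89} ∋ x has {88, 89} ∩ (A ∖ {89}) = ∅, so x is NOT a limit point.
  x = 90: open {88, 90} ∋ x has {88, 90} ∩ (A ∖ {90}) = ∅, so x is NOT a limit point.
  x = 91: open {91} ∋ x has {91} ∩ (A ∖ {91}) = ∅, so x is NOT a limit point.
Collecting: A' = ∅.


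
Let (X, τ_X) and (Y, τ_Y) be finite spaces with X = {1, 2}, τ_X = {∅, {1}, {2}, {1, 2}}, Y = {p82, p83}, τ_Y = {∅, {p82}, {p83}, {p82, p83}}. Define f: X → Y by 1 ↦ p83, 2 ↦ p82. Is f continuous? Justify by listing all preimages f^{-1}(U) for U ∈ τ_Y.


f IS continuous.

Compute f^{-1}(U) for each U ∈ τ_Y:
  U = ∅: f^{-1}(U) = ∅ ∈ τ_X ✓.
  U = {p82}: f^{-1}(U) = {2} ∈ τ_X ✓.
  U = {p83}: f^{-1}(U) = {1} ∈ τ_X ✓.
  U = {p82, p83}: f^{-1}(U) = {1, 2} ∈ τ_X ✓.
Every preimage lies in τ_X, so f IS continuous.


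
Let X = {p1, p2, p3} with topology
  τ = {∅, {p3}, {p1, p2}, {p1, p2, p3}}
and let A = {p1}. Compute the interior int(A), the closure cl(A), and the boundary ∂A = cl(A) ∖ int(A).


int(A) = ∅, cl(A) = {p1, p2}, ∂A = {p1, p2}.

Closed sets in (X, τ) are complements of opens:
  closed(X, τ) = {∅, {p3}, {p1, p2}, {p1, p2, p3}}.
int(A) = ⋃ {U ∈ τ : U ⊆ A}. Opens contained in A: ∅.
Taking the union of these: int(A) = ∅.
cl(A) = ⋂ {C closed : A ⊆ C}. Closed sets containing A: {p1, p2}, {p1, p2, p3}.
Intersecting these: cl(A) = {p1, p2}.
∂A = cl(A) ∖ int(A) = {p1, p2} ∖ ∅ = {p1, p2}.


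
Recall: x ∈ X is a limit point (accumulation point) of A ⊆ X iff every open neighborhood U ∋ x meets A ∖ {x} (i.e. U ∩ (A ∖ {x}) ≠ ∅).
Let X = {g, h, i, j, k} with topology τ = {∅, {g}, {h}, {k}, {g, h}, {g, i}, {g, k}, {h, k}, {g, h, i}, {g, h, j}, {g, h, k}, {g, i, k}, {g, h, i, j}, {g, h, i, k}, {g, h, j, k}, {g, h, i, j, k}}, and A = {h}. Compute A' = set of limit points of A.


A' = {j}

For each x ∈ X, list the open sets U ∈ τ with x ∈ U, then check whether U ∩ (A ∖ {x}) ≠ ∅ for every such U.
  x = g: open {g} ∋ x has {g} ∩ (A ∖ {g}) = ∅, so x is NOT a limit point.
  x = h: open {h} ∋ x has {h} ∩ (A ∖ {h}) = ∅, so x is NOT a limit point.
  x = i: open {g, i} ∋ x has {g, i} ∩ (A ∖ {i}) = ∅, so x is NOT a limit point.
  x = j: opens ∋ x are {g, h, j}, {g, h, i, j}, {g, h, j, k}, {g, h, i, j, k}; each meets A ∖ {j}, so x IS a limit point.
  x = k: open {k} ∋ x has {k} ∩ (A ∖ {k}) = ∅, so x is NOT a limit point.
Collecting: A' = {j}.


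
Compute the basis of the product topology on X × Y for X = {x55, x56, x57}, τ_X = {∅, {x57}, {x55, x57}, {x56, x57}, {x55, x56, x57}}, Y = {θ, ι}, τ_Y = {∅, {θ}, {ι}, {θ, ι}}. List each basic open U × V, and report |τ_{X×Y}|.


Basis B = {∅ × ∅, {x57} × {θ}, {x57} × {ι}, {x55, x57} × {θ}, {x55, x57} × {ι}, {x56, x57} × {θ}, {x56, x57} × {ι}, {x57} × {θ, ι}, {x55, x56, x57} × {θ}, {x55, x56, x57} × {ι}, {x55, x57} × {θ, ι}, {x56, x57} × {θ, ι}, {x55, x56, x57} × {θ, ι}}; |τ_{X×Y}| = 25.

Enumerate products U × V with U ∈ τ_X, V ∈ τ_Y (deduplicated):
  ∅ × ∅ = {} (∅)
  {x57} × {θ} = {(x57,θ)}
  {x57} × {ι} = {(x57,ι)}
  {x55, x57} × {θ} = {(x55,θ), (x57,θ)}
  {x55, x57} × {ι} = {(x55,ι), (x57,ι)}
  {x56, x57} × {θ} = {(x56,θ), (x57,θ)}
  {x56, x57} × {ι} = {(x56,ι), (x57,ι)}
  {x57} × {θ, ι} = {(x57,θ), (x57,ι)}
  {x55, x56, x57} × {θ} = {(x55,θ), (x56,θ), (x57,θ)}
  {x55, x56, x57} × {ι} = {(x55,ι), (x56,ι), (x57,ι)}
  {x55, x57} × {θ, ι} = {(x55,θ), (x55,ι), (x57,θ), (x57,ι)}
  {x56, x57} × {θ, ι} = {(x56,θ), (x56,ι), (x57,θ), (x57,ι)}
  {x55, x56, x57} × {θ, ι} = {(x55,θ), (x55,ι), (x56,θ), (x56,ι), (x57,θ), (x57,ι)}
These 13 distinct sets form the basis B.
Close under arbitrary unions to get τ_{X×Y}; counting gives |τ_{X×Y}| = 25.


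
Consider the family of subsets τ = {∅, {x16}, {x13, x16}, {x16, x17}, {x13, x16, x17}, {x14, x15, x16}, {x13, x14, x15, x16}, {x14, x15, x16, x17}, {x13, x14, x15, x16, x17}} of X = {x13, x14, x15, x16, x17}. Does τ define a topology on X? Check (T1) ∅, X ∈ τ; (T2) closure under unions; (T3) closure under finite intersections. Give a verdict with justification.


τ IS a topology on X.

Axiom (T1): ∅ ∈ τ? Yes; X ∈ τ? Yes.
Axiom (T2/T3): check pairwise unions and intersections of members of τ.
All pairwise intersections and unions checked — each lies in τ. Therefore τ satisfies (T1), (T2), (T3): it IS a topology on X.


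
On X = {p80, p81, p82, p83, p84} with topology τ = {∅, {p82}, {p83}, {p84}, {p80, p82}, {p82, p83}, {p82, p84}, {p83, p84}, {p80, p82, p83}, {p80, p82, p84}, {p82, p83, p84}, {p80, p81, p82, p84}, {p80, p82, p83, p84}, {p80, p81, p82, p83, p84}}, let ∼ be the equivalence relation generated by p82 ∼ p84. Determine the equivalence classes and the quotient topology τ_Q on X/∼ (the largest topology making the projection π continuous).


X/∼ = {[p80], [p81], [p82=p84], [p83]}; |τ_Q| = 8.

Equivalence classes: [p80], [p81], [p82=p84], [p83].
Quotient map π: X → X/∼ sends p80 ↦ [p80], p81 ↦ [p81], p82 ↦ [p82=p84], p83 ↦ [p83], p84 ↦ [p82=p84].
For each subset V ⊆ X/∼, compute π^{-1}(V) ⊆ X and check whether π^{-1}(V) ∈ τ. V is open in τ_Q iff π^{-1}(V) ∈ τ.
  V = {}: π^{-1}(V) = ∅ ∈ τ ✓.
  V = {[p80]}: π^{-1}(V) = {p80} ∉ τ ✗.
  V = {[p81]}: π^{-1}(V) = {p81} ∉ τ ✗.
  V = {[p80], [p81]}: π^{-1}(V) = {p80, p81} ∉ τ ✗.
  V = {[p82=p84]}: π^{-1}(V) = {p82, p84} ∈ τ ✓.
  V = {[p80], [p82=p84]}: π^{-1}(V) = {p80, p82, p84} ∈ τ ✓.
  V = {[p81], [p82=p84]}: π^{-1}(V) = {p81, p82, p84} ∉ τ ✗.
  V = {[p80], [p81], [p82=p84]}: π^{-1}(V) = {p80, p81, p82, p84} ∈ τ ✓.
  V = {[p83]}: π^{-1}(V) = {p83} ∈ τ ✓.
  V = {[p80], [p83]}: π^{-1}(V) = {p80, p83} ∉ τ ✗.
  V = {[p81], [p83]}: π^{-1}(V) = {p81, p83} ∉ τ ✗.
  V = {[p80], [p81], [p83]}: π^{-1}(V) = {p80, p81, p83} ∉ τ ✗.
  V = {[p82=p84], [p83]}: π^{-1}(V) = {p82, p83, p84} ∈ τ ✓.
  V = {[p80], [p82=p84], [p83]}: π^{-1}(V) = {p80, p82, p83, p84} ∈ τ ✓.
  V = {[p81], [p82=p84], [p83]}: π^{-1}(V) = {p81, p82, p83, p84} ∉ τ ✗.
  V = {[p80], [p81], [p82=p84], [p83]}: π^{-1}(V) = {p80, p81, p82, p83, p84} ∈ τ ✓.
Open sets in the quotient: τ_Q = {{}, {[p82=p84]}, {[p80], [p82=p84]}, {[p80], [p81], [p82=p84]}, {[p83]}, {[p82=p84], [p83]}, {[p80], [p82=p84], [p83]}, {[p80], [p81], [p82=p84], [p83]}} (8 elements).


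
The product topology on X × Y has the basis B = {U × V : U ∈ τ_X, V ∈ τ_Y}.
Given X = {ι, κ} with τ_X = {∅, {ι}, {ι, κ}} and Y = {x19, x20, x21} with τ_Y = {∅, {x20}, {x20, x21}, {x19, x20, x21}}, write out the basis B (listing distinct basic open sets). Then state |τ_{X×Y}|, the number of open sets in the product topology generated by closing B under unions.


Basis B = {∅ × ∅, {ι} × {x20}, {ι} × {x20, x21}, {ι, κ} × {x20}, {ι} × {x19, x20, x21}, {ι, κ} × {x20, x21}, {ι, κ} × {x19, x20, x21}}; |τ_{X×Y}| = 10.

Enumerate products U × V with U ∈ τ_X, V ∈ τ_Y (deduplicated):
  ∅ × ∅ = {} (∅)
  {ι} × {x20} = {(ι,x20)}
  {ι} × {x20, x21} = {(ι,x20), (ι,x21)}
  {ι, κ} × {x20} = {(ι,x20), (κ,x20)}
  {ι} × {x19, x20, x21} = {(ι,x19), (ι,x20), (ι,x21)}
  {ι, κ} × {x20, x21} = {(ι,x20), (ι,x21), (κ,x20), (κ,x21)}
  {ι, κ} × {x19, x20, x21} = {(ι,x19), (ι,x20), (ι,x21), (κ,x19), (κ,x20), (κ,x21)}
These 7 distinct sets form the basis B.
Close under arbitrary unions to get τ_{X×Y}; counting gives |τ_{X×Y}| = 10.


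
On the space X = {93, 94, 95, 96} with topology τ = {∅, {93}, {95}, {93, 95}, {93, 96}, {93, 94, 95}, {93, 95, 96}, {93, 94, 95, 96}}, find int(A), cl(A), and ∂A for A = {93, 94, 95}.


int(A) = {93, 94, 95}, cl(A) = {93, 94, 95, 96}, ∂A = {96}.

Closed sets in (X, τ) are complements of opens:
  closed(X, τ) = {∅, {94}, {96}, {94, 95}, {94, 96}, {93, 94, 96}, {94, 95, 96}, {93, 94, 95, 96}}.
int(A) = ⋃ {U ∈ τ : U ⊆ A}. Opens contained in A: ∅, {93}, {95}, {93, 95}, {93, 94, 95}.
Taking the union of these: int(A) = {93, 94, 95}.
cl(A) = ⋂ {C closed : A ⊆ C}. Closed sets containing A: {93, 94, 95, 96}.
Intersecting these: cl(A) = {93, 94, 95, 96}.
∂A = cl(A) ∖ int(A) = {93, 94, 95, 96} ∖ {93, 94, 95} = {96}.


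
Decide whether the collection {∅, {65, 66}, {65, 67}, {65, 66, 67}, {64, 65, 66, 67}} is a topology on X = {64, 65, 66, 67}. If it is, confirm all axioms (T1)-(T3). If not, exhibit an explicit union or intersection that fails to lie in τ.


τ is NOT a topology on X.

Axiom (T1): ∅ ∈ τ? Yes; X ∈ τ? Yes.
Axiom (T2/T3): check pairwise unions and intersections of members of τ.
Counterexample for (T3): {65, 66} ∩ {65, 67} = {65} ∉ τ. Therefore τ is NOT a topology.


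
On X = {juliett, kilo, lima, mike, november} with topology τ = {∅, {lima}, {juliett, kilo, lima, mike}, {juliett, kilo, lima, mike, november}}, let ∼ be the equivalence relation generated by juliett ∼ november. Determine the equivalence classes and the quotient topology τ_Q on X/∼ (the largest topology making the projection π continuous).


X/∼ = {[juliett=november], [kilo], [lima], [mike]}; |τ_Q| = 3.

Equivalence classes: [juliett=november], [kilo], [lima], [mike].
Quotient map π: X → X/∼ sends juliett ↦ [juliett=november], kilo ↦ [kilo], lima ↦ [lima], mike ↦ [mike], november ↦ [juliett=november].
For each subset V ⊆ X/∼, compute π^{-1}(V) ⊆ X and check whether π^{-1}(V) ∈ τ. V is open in τ_Q iff π^{-1}(V) ∈ τ.
  V = {}: π^{-1}(V) = ∅ ∈ τ ✓.
  V = {[juliett=november]}: π^{-1}(V) = {juliett, november} ∉ τ ✗.
  V = {[kilo]}: π^{-1}(V) = {kilo} ∉ τ ✗.
  V = {[juliett=november], [kilo]}: π^{-1}(V) = {juliett, kilo, november} ∉ τ ✗.
  V = {[lima]}: π^{-1}(V) = {lima} ∈ τ ✓.
  V = {[juliett=november], [lima]}: π^{-1}(V) = {juliett, lima, november} ∉ τ ✗.
  V = {[kilo], [lima]}: π^{-1}(V) = {kilo, lima} ∉ τ ✗.
  V = {[juliett=november], [kilo], [lima]}: π^{-1}(V) = {juliett, kilo, lima, november} ∉ τ ✗.
  V = {[mike]}: π^{-1}(V) = {mike} ∉ τ ✗.
  V = {[juliett=november], [mike]}: π^{-1}(V) = {juliett, mike, november} ∉ τ ✗.
  V = {[kilo], [mike]}: π^{-1}(V) = {kilo, mike} ∉ τ ✗.
  V = {[juliett=november], [kilo], [mike]}: π^{-1}(V) = {juliett, kilo, mike, november} ∉ τ ✗.
  V = {[lima], [mike]}: π^{-1}(V) = {lima, mike} ∉ τ ✗.
  V = {[juliett=november], [lima], [mike]}: π^{-1}(V) = {juliett, lima, mike, november} ∉ τ ✗.
  V = {[kilo], [lima], [mike]}: π^{-1}(V) = {kilo, lima, mike} ∉ τ ✗.
  V = {[juliett=november], [kilo], [lima], [mike]}: π^{-1}(V) = {juliett, kilo, lima, mike, november} ∈ τ ✓.
Open sets in the quotient: τ_Q = {{}, {[lima]}, {[juliett=november], [kilo], [lima], [mike]}} (3 elements).


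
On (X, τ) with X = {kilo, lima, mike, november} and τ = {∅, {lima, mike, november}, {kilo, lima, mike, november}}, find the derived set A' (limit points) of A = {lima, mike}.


A' = {kilo, lima, mike, november}

For each x ∈ X, list the open sets U ∈ τ with x ∈ U, then check whether U ∩ (A ∖ {x}) ≠ ∅ for every such U.
  x = kilo: opens ∋ x are {kilo, lima, mike, november}; each meets A ∖ {kilo}, so x IS a limit point.
  x = lima: opens ∋ x are {lima, mike, november}, {kilo, lima, mike, november}; each meets A ∖ {lima}, so x IS a limit point.
  x = mike: opens ∋ x are {lima, mike, november}, {kilo, lima, mike, november}; each meets A ∖ {mike}, so x IS a limit point.
  x = november: opens ∋ x are {lima, mike, november}, {kilo, lima, mike, november}; each meets A ∖ {november}, so x IS a limit point.
Collecting: A' = {kilo, lima, mike, november}.


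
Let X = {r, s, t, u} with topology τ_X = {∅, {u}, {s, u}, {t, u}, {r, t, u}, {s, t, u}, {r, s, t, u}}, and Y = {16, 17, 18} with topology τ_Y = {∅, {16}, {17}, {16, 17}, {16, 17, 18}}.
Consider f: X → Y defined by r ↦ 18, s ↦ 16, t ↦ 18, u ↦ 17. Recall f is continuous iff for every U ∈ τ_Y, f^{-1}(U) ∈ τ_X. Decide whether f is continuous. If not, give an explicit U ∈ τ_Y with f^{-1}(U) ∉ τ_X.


f is NOT continuous.

Compute f^{-1}(U) for each U ∈ τ_Y:
  U = ∅: f^{-1}(U) = ∅ ∈ τ_X ✓.
  U = {16}: f^{-1}(U) = {s} ∉ τ_X ✗.
  U = {17}: f^{-1}(U) = {u} ∈ τ_X ✓.
  U = {16, 17}: f^{-1}(U) = {s, u} ∈ τ_X ✓.
  U = {16, 17, 18}: f^{-1}(U) = {r, s, t, u} ∈ τ_X ✓.
Found U = {16} with f^{-1}(U) = {s} not in τ_X. Therefore f is NOT continuous.


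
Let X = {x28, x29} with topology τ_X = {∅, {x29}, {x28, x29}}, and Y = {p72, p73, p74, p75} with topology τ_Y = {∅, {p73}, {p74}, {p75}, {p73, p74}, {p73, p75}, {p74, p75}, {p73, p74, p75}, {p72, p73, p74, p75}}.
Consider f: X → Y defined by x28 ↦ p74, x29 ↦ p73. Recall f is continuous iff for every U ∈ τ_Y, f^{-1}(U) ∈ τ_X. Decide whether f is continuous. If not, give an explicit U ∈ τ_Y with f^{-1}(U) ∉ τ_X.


f is NOT continuous.

Compute f^{-1}(U) for each U ∈ τ_Y:
  U = ∅: f^{-1}(U) = ∅ ∈ τ_X ✓.
  U = {p73}: f^{-1}(U) = {x29} ∈ τ_X ✓.
  U = {p74}: f^{-1}(U) = {x28} ∉ τ_X ✗.
  U = {p75}: f^{-1}(U) = ∅ ∈ τ_X ✓.
  U = {p73, p74}: f^{-1}(U) = {x28, x29} ∈ τ_X ✓.
  U = {p73, p75}: f^{-1}(U) = {x29} ∈ τ_X ✓.
  U = {p74, p75}: f^{-1}(U) = {x28} ∉ τ_X ✗.
  U = {p73, p74, p75}: f^{-1}(U) = {x28, x29} ∈ τ_X ✓.
  U = {p72, p73, p74, p75}: f^{-1}(U) = {x28, x29} ∈ τ_X ✓.
Found U = {p74} with f^{-1}(U) = {x28} not in τ_X. Therefore f is NOT continuous.


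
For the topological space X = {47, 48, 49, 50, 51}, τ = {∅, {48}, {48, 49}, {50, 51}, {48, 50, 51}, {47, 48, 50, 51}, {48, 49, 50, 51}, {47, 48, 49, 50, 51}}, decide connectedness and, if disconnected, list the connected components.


(X, τ) is connected.

Find clopen sets (U ∈ τ with X ∖ U ∈ τ):
  U = ∅, X ∖ U = {47, 48, 49, 50, 51} — both open, so U is clopen.
  U = {47, 48, 49, 50, 51}, X ∖ U = ∅ — both open, so U is clopen.
Only trivial clopens (∅ and X) exist, so (X, τ) is connected.
Compute connected components by grouping points that agree on all clopens:
  component: {47, 48, 49, 50, 51}


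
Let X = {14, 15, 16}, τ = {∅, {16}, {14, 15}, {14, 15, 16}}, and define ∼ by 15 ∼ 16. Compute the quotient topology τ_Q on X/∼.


X/∼ = {[14], [15=16]}; |τ_Q| = 2.

Equivalence classes: [14], [15=16].
Quotient map π: X → X/∼ sends 14 ↦ [14], 15 ↦ [15=16], 16 ↦ [15=16].
For each subset V ⊆ X/∼, compute π^{-1}(V) ⊆ X and check whether π^{-1}(V) ∈ τ. V is open in τ_Q iff π^{-1}(V) ∈ τ.
  V = {}: π^{-1}(V) = ∅ ∈ τ ✓.
  V = {[14]}: π^{-1}(V) = {14} ∉ τ ✗.
  V = {[15=16]}: π^{-1}(V) = {15, 16} ∉ τ ✗.
  V = {[14], [15=16]}: π^{-1}(V) = {14, 15, 16} ∈ τ ✓.
Open sets in the quotient: τ_Q = {{}, {[14], [15=16]}} (2 elements).


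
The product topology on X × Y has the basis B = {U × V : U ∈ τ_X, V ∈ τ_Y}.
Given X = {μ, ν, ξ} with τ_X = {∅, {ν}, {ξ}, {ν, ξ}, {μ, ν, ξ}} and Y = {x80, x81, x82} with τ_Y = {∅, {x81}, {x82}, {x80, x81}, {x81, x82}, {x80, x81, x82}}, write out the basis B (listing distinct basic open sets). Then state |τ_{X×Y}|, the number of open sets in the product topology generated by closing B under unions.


Basis B = {∅ × ∅, {ν} × {x81}, {ν} × {x82}, {ξ} × {x81}, {ξ} × {x82}, {ν} × {x80, x81}, {ν} × {x81, x82}, {ν, ξ} × {x81}, {ν, ξ} × {x82}, {ξ} × {x80, x81}, {ξ} × {x81, x82}, {μ, ν, ξ} × {x81}, {μ, ν, ξ} × {x82}, {ν} × {x80, x81, x82}, {ξ} × {x80, x81, x82}, {ν, ξ} × {x80, x81}, {ν, ξ} × {x81, x82}, {μ, ν, ξ} × {x80, x81}, {μ, ν, ξ} × {x81, x82}, {ν, ξ} × {x80, x81, x82}, {μ, ν, ξ} × {x80, x81, x82}}; |τ_{X×Y}| = 70.

Enumerate products U × V with U ∈ τ_X, V ∈ τ_Y (deduplicated):
  ∅ × ∅ = {} (∅)
  {ν} × {x81} = {(ν,x81)}
  {ν} × {x82} = {(ν,x82)}
  {ξ} × {x81} = {(ξ,x81)}
  {ξ} × {x82} = {(ξ,x82)}
  {ν} × {x80, x81} = {(ν,x80), (ν,x81)}
  {ν} × {x81, x82} = {(ν,x81), (ν,x82)}
  {ν, ξ} × {x81} = {(ν,x81), (ξ,x81)}
  {ν, ξ} × {x82} = {(ν,x82), (ξ,x82)}
  {ξ} × {x80, x81} = {(ξ,x80), (ξ,x81)}
  {ξ} × {x81, x82} = {(ξ,x81), (ξ,x82)}
  {μ, ν, ξ} × {x81} = {(μ,x81), (ν,x81), (ξ,x81)}
  {μ, ν, ξ} × {x82} = {(μ,x82), (ν,x82), (ξ,x82)}
  {ν} × {x80, x81, x82} = {(ν,x80), (ν,x81), (ν,x82)}
  {ξ} × {x80, x81, x82} = {(ξ,x80), (ξ,x81), (ξ,x82)}
  {ν, ξ} × {x80, x81} = {(ν,x80), (ν,x81), (ξ,x80), (ξ,x81)}
  {ν, ξ} × {x81, x82} = {(ν,x81), (ν,x82), (ξ,x81), (ξ,x82)}
  {μ, ν, ξ} × {x80, x81} = {(μ,x80), (μ,x81), (ν,x80), (ν,x81), (ξ,x80), (ξ,x81)}
  {μ, ν, ξ} × {x81, x82} = {(μ,x81), (μ,x82), (ν,x81), (ν,x82), (ξ,x81), (ξ,x82)}
  {ν, ξ} × {x80, x81, x82} = {(ν,x80), (ν,x81), (ν,x82), (ξ,x80), (ξ,x81), (ξ,x82)}
  {μ, ν, ξ} × {x80, x81, x82} = {(μ,x80), (μ,x81), (μ,x82), (ν,x80), (ν,x81), (ν,x82), (ξ,x80), (ξ,x81), (ξ,x82)}
These 21 distinct sets form the basis B.
Close under arbitrary unions to get τ_{X×Y}; counting gives |τ_{X×Y}| = 70.


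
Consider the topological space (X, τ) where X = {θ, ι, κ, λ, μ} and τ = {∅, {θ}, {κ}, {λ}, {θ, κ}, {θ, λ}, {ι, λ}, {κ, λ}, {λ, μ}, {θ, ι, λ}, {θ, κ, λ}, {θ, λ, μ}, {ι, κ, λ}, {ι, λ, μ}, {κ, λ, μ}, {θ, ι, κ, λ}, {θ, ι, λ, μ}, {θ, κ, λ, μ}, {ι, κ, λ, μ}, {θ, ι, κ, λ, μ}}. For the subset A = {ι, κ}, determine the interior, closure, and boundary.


int(A) = {κ}, cl(A) = {ι, κ}, ∂A = {ι}.

Closed sets in (X, τ) are complements of opens:
  closed(X, τ) = {∅, {θ}, {ι}, {κ}, {μ}, {θ, ι}, {θ, κ}, {θ, μ}, {ι, κ}, {ι, μ}, {κ, μ}, {θ, ι, κ}, {θ, ι, μ}, {θ, κ, μ}, {ι, κ, μ}, {ι, λ, μ}, {θ, ι, κ, μ}, {θ, ι, λ, μ}, {ι, κ, λ, μ}, {θ, ι, κ, λ, μ}}.
int(A) = ⋃ {U ∈ τ : U ⊆ A}. Opens contained in A: ∅, {κ}.
Taking the union of these: int(A) = {κ}.
cl(A) = ⋂ {C closed : A ⊆ C}. Closed sets containing A: {ι, κ}, {θ, ι, κ}, {ι, κ, μ}, {θ, ι, κ, μ}, {ι, κ, λ, μ}, {θ, ι, κ, λ, μ}.
Intersecting these: cl(A) = {ι, κ}.
∂A = cl(A) ∖ int(A) = {ι, κ} ∖ {κ} = {ι}.


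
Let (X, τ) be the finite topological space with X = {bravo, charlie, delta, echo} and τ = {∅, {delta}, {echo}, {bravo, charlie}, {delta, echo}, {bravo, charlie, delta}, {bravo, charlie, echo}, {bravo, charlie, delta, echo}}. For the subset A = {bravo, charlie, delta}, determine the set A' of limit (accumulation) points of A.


A' = {bravo, charlie}

For each x ∈ X, list the open sets U ∈ τ with x ∈ U, then check whether U ∩ (A ∖ {x}) ≠ ∅ for every such U.
  x = bravo: opens ∋ x are {bravo, charlie}, {bravo, charlie, delta}, {bravo, charlie, echo}, {bravo, charlie, delta, echo}; each meets A ∖ {bravo}, so x IS a limit point.
  x = charlie: opens ∋ x are {bravo, charlie}, {bravo, charlie, delta}, {bravo, charlie, echo}, {bravo, charlie, delta, echo}; each meets A ∖ {charlie}, so x IS a limit point.
  x = delta: open {delta} ∋ x has {delta} ∩ (A ∖ {delta}) = ∅, so x is NOT a limit point.
  x = echo: open {echo} ∋ x has {echo} ∩ (A ∖ {echo}) = ∅, so x is NOT a limit point.
Collecting: A' = {bravo, charlie}.


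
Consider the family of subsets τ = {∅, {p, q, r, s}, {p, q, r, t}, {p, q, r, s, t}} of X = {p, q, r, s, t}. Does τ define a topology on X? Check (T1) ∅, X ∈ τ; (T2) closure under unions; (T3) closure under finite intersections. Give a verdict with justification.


τ is NOT a topology on X.

Axiom (T1): ∅ ∈ τ? Yes; X ∈ τ? Yes.
Axiom (T2/T3): check pairwise unions and intersections of members of τ.
Counterexample for (T3): {p, q, r, s} ∩ {p, q, r, t} = {p, q, r} ∉ τ. Therefore τ is NOT a topology.


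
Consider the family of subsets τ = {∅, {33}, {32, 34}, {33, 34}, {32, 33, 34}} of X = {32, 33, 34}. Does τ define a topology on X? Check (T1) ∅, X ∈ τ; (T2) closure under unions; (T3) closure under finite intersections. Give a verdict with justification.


τ is NOT a topology on X.

Axiom (T1): ∅ ∈ τ? Yes; X ∈ τ? Yes.
Axiom (T2/T3): check pairwise unions and intersections of members of τ.
Counterexample for (T3): {32, 34} ∩ {33, 34} = {34} ∉ τ. Therefore τ is NOT a topology.


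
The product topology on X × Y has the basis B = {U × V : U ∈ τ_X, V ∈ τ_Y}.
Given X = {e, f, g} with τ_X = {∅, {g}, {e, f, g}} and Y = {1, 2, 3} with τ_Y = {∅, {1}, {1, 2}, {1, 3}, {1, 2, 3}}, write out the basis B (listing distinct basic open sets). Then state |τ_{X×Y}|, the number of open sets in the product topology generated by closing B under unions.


Basis B = {∅ × ∅, {g} × {1}, {g} × {1, 2}, {g} × {1, 3}, {e, f, g} × {1}, {g} × {1, 2, 3}, {e, f, g} × {1, 2}, {e, f, g} × {1, 3}, {e, f, g} × {1, 2, 3}}; |τ_{X×Y}| = 14.

Enumerate products U × V with U ∈ τ_X, V ∈ τ_Y (deduplicated):
  ∅ × ∅ = {} (∅)
  {g} × {1} = {(g,1)}
  {g} × {1, 2} = {(g,1), (g,2)}
  {g} × {1, 3} = {(g,1), (g,3)}
  {e, f, g} × {1} = {(e,1), (f,1), (g,1)}
  {g} × {1, 2, 3} = {(g,1), (g,2), (g,3)}
  {e, f, g} × {1, 2} = {(e,1), (e,2), (f,1), (f,2), (g,1), (g,2)}
  {e, f, g} × {1, 3} = {(e,1), (e,3), (f,1), (f,3), (g,1), (g,3)}
  {e, f, g} × {1, 2, 3} = {(e,1), (e,2), (e,3), (f,1), (f,2), (f,3), (g,1), (g,2), (g,3)}
These 9 distinct sets form the basis B.
Close under arbitrary unions to get τ_{X×Y}; counting gives |τ_{X×Y}| = 14.


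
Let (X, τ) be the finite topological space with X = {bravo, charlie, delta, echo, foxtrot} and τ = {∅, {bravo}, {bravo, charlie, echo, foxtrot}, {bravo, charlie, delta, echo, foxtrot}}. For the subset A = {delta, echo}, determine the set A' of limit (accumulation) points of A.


A' = {charlie, delta, foxtrot}

For each x ∈ X, list the open sets U ∈ τ with x ∈ U, then check whether U ∩ (A ∖ {x}) ≠ ∅ for every such U.
  x = bravo: open {bravo} ∋ x has {bravo} ∩ (A ∖ {bravo}) = ∅, so x is NOT a limit point.
  x = charlie: opens ∋ x are {bravo, charlie, echo, foxtrot}, {bravo, charlie, delta, echo, foxtrot}; each meets A ∖ {charlie}, so x IS a limit point.
  x = delta: opens ∋ x are {bravo, charlie, delta, echo, foxtrot}; each meets A ∖ {delta}, so x IS a limit point.
  x = echo: open {bravo, charlie, echo, foxtrot} ∋ x has {bravo, charlie, echo, foxtrot} ∩ (A ∖ {echo}) = ∅, so x is NOT a limit point.
  x = foxtrot: opens ∋ x are {bravo, charlie, echo, foxtrot}, {bravo, charlie, delta, echo, foxtrot}; each meets A ∖ {foxtrot}, so x IS a limit point.
Collecting: A' = {charlie, delta, foxtrot}.


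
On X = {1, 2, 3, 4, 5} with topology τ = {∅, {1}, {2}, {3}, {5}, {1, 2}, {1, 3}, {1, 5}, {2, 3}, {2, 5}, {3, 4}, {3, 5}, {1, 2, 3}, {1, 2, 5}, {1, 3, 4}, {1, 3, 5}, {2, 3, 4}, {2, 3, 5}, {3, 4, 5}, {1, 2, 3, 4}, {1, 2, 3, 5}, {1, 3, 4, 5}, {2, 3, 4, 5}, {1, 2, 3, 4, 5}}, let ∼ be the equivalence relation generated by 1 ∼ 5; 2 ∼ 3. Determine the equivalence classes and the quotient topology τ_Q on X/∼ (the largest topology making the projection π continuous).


X/∼ = {[1=5], [2=3], [4]}; |τ_Q| = 6.

Equivalence classes: [1=5], [2=3], [4].
Quotient map π: X → X/∼ sends 1 ↦ [1=5], 2 ↦ [2=3], 3 ↦ [2=3], 4 ↦ [4], 5 ↦ [1=5].
For each subset V ⊆ X/∼, compute π^{-1}(V) ⊆ X and check whether π^{-1}(V) ∈ τ. V is open in τ_Q iff π^{-1}(V) ∈ τ.
  V = {}: π^{-1}(V) = ∅ ∈ τ ✓.
  V = {[1=5]}: π^{-1}(V) = {1, 5} ∈ τ ✓.
  V = {[2=3]}: π^{-1}(V) = {2, 3} ∈ τ ✓.
  V = {[1=5], [2=3]}: π^{-1}(V) = {1, 2, 3, 5} ∈ τ ✓.
  V = {[4]}: π^{-1}(V) = {4} ∉ τ ✗.
  V = {[1=5], [4]}: π^{-1}(V) = {1, 4, 5} ∉ τ ✗.
  V = {[2=3], [4]}: π^{-1}(V) = {2, 3, 4} ∈ τ ✓.
  V = {[1=5], [2=3], [4]}: π^{-1}(V) = {1, 2, 3, 4, 5} ∈ τ ✓.
Open sets in the quotient: τ_Q = {{}, {[1=5]}, {[2=3]}, {[1=5], [2=3]}, {[2=3], [4]}, {[1=5], [2=3], [4]}} (6 elements).


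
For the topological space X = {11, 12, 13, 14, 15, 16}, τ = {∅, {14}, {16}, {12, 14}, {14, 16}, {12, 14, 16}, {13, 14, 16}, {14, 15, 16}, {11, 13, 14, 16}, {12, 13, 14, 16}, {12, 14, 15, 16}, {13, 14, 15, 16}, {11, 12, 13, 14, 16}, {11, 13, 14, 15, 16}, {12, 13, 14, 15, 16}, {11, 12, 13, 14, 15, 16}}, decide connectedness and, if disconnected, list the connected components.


(X, τ) is connected.

Find clopen sets (U ∈ τ with X ∖ U ∈ τ):
  U = ∅, X ∖ U = {11, 12, 13, 14, 15, 16} — both open, so U is clopen.
  U = {11, 12, 13, 14, 15, 16}, X ∖ U = ∅ — both open, so U is clopen.
Only trivial clopens (∅ and X) exist, so (X, τ) is connected.
Compute connected components by grouping points that agree on all clopens:
  component: {11, 12, 13, 14, 15, 16}


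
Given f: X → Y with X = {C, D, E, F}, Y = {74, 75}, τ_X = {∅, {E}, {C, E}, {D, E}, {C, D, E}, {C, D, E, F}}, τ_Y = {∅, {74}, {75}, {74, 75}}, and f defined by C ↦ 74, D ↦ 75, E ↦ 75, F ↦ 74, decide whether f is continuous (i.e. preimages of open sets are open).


f is NOT continuous.

Compute f^{-1}(U) for each U ∈ τ_Y:
  U = ∅: f^{-1}(U) = ∅ ∈ τ_X ✓.
  U = {74}: f^{-1}(U) = {C, F} ∉ τ_X ✗.
  U = {75}: f^{-1}(U) = {D, E} ∈ τ_X ✓.
  U = {74, 75}: f^{-1}(U) = {C, D, E, F} ∈ τ_X ✓.
Found U = {74} with f^{-1}(U) = {C, F} not in τ_X. Therefore f is NOT continuous.


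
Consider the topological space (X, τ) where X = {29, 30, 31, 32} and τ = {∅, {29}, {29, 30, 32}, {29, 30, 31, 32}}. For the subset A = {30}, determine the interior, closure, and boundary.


int(A) = ∅, cl(A) = {30, 31, 32}, ∂A = {30, 31, 32}.

Closed sets in (X, τ) are complements of opens:
  closed(X, τ) = {∅, {31}, {30, 31, 32}, {29, 30, 31, 32}}.
int(A) = ⋃ {U ∈ τ : U ⊆ A}. Opens contained in A: ∅.
Taking the union of these: int(A) = ∅.
cl(A) = ⋂ {C closed : A ⊆ C}. Closed sets containing A: {30, 31, 32}, {29, 30, 31, 32}.
Intersecting these: cl(A) = {30, 31, 32}.
∂A = cl(A) ∖ int(A) = {30, 31, 32} ∖ ∅ = {30, 31, 32}.


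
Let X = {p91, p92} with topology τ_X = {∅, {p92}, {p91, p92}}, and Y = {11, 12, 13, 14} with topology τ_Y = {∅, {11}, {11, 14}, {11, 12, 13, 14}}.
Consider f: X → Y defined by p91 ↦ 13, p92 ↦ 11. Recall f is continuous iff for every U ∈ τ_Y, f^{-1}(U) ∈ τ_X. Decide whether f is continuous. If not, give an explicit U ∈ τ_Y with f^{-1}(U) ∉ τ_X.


f IS continuous.

Compute f^{-1}(U) for each U ∈ τ_Y:
  U = ∅: f^{-1}(U) = ∅ ∈ τ_X ✓.
  U = {11}: f^{-1}(U) = {p92} ∈ τ_X ✓.
  U = {11, 14}: f^{-1}(U) = {p92} ∈ τ_X ✓.
  U = {11, 12, 13, 14}: f^{-1}(U) = {p91, p92} ∈ τ_X ✓.
Every preimage lies in τ_X, so f IS continuous.


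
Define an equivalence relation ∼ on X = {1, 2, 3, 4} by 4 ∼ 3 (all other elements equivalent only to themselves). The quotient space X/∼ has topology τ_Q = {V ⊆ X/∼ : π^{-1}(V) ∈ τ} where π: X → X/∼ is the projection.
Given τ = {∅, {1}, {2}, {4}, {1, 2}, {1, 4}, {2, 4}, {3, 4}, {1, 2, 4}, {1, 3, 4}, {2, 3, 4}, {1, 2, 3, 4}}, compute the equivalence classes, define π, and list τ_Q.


X/∼ = {[1], [2], [3=4]}; |τ_Q| = 8.

Equivalence classes: [1], [2], [3=4].
Quotient map π: X → X/∼ sends 1 ↦ [1], 2 ↦ [2], 3 ↦ [3=4], 4 ↦ [3=4].
For each subset V ⊆ X/∼, compute π^{-1}(V) ⊆ X and check whether π^{-1}(V) ∈ τ. V is open in τ_Q iff π^{-1}(V) ∈ τ.
  V = {}: π^{-1}(V) = ∅ ∈ τ ✓.
  V = {[1]}: π^{-1}(V) = {1} ∈ τ ✓.
  V = {[2]}: π^{-1}(V) = {2} ∈ τ ✓.
  V = {[1], [2]}: π^{-1}(V) = {1, 2} ∈ τ ✓.
  V = {[3=4]}: π^{-1}(V) = {3, 4} ∈ τ ✓.
  V = {[1], [3=4]}: π^{-1}(V) = {1, 3, 4} ∈ τ ✓.
  V = {[2], [3=4]}: π^{-1}(V) = {2, 3, 4} ∈ τ ✓.
  V = {[1], [2], [3=4]}: π^{-1}(V) = {1, 2, 3, 4} ∈ τ ✓.
Open sets in the quotient: τ_Q = {{}, {[1]}, {[2]}, {[1], [2]}, {[3=4]}, {[1], [3=4]}, {[2], [3=4]}, {[1], [2], [3=4]}} (8 elements).


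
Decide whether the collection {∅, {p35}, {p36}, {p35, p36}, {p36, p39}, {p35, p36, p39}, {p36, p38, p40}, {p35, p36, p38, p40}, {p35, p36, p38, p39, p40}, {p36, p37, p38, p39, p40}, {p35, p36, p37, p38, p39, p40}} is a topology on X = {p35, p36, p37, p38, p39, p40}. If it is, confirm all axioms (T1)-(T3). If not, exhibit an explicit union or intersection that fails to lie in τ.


τ is NOT a topology on X.

Axiom (T1): ∅ ∈ τ? Yes; X ∈ τ? Yes.
Axiom (T2/T3): check pairwise unions and intersections of members of τ.
Counterexample for (T2): {p36, p39} ∪ {p36, p38, p40} = {p36, p38, p39, p40} ∉ τ. Therefore τ is NOT a topology.


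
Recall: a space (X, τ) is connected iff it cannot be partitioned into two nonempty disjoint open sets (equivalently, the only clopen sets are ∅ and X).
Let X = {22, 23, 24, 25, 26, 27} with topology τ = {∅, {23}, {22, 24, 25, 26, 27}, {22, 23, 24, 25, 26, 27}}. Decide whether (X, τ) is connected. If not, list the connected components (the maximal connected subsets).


(X, τ) is disconnected; components = [{23}, {22, 24, 25, 26, 27}].

Find clopen sets (U ∈ τ with X ∖ U ∈ τ):
  U = ∅, X ∖ U = {22, 23, 24, 25, 26, 27} — both open, so U is clopen.
  U = {23}, X ∖ U = {22, 24, 25, 26, 27} — both open, so U is clopen.
  U = {22, 24, 25, 26, 27}, X ∖ U = {23} — both open, so U is clopen.
  U = {22, 23, 24, 25, 26, 27}, X ∖ U = ∅ — both open, so U is clopen.
Nontrivial clopen(s) exist: e.g. {23}. So (X, τ) is disconnected.
Compute connected components by grouping points that agree on all clopens:
  component: {23}
  component: {22, 24, 25, 26, 27}


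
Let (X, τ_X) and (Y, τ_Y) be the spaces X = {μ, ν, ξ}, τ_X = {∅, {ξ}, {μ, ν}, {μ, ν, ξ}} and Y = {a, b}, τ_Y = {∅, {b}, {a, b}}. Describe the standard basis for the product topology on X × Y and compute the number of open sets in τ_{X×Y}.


Basis B = {∅ × ∅, {ξ} × {b}, {μ, ν} × {b}, {ξ} × {a, b}, {μ, ν, ξ} × {b}, {μ, ν} × {a, b}, {μ, ν, ξ} × {a, b}}; |τ_{X×Y}| = 9.

Enumerate products U × V with U ∈ τ_X, V ∈ τ_Y (deduplicated):
  ∅ × ∅ = {} (∅)
  {ξ} × {b} = {(ξ,b)}
  {μ, ν} × {b} = {(μ,b), (ν,b)}
  {ξ} × {a, b} = {(ξ,a), (ξ,b)}
  {μ, ν, ξ} × {b} = {(μ,b), (ν,b), (ξ,b)}
  {μ, ν} × {a, b} = {(μ,a), (μ,b), (ν,a), (ν,b)}
  {μ, ν, ξ} × {a, b} = {(μ,a), (μ,b), (ν,a), (ν,b), (ξ,a), (ξ,b)}
These 7 distinct sets form the basis B.
Close under arbitrary unions to get τ_{X×Y}; counting gives |τ_{X×Y}| = 9.


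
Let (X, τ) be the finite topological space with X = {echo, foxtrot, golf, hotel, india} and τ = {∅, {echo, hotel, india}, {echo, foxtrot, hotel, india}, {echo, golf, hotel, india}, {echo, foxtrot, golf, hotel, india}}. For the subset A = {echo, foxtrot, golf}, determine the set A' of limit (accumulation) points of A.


A' = {foxtrot, golf, hotel, india}

For each x ∈ X, list the open sets U ∈ τ with x ∈ U, then check whether U ∩ (A ∖ {x}) ≠ ∅ for every such U.
  x = echo: open {echo, hotel, india} ∋ x has {echo, hotel, india} ∩ (A ∖ {echo}) = ∅, so x is NOT a limit point.
  x = foxtrot: opens ∋ x are {echo, foxtrot, hotel, india}, {echo, foxtrot, golf, hotel, india}; each meets A ∖ {foxtrot}, so x IS a limit point.
  x = golf: opens ∋ x are {echo, golf, hotel, india}, {echo, foxtrot, golf, hotel, india}; each meets A ∖ {golf}, so x IS a limit point.
  x = hotel: opens ∋ x are {echo, hotel, india}, {echo, foxtrot, hotel, india}, {echo, golf, hotel, india}, {echo, foxtrot, golf, hotel, india}; each meets A ∖ {hotel}, so x IS a limit point.
  x = india: opens ∋ x are {echo, hotel, india}, {echo, foxtrot, hotel, india}, {echo, golf, hotel, india}, {echo, foxtrot, golf, hotel, india}; each meets A ∖ {india}, so x IS a limit point.
Collecting: A' = {foxtrot, golf, hotel, india}.


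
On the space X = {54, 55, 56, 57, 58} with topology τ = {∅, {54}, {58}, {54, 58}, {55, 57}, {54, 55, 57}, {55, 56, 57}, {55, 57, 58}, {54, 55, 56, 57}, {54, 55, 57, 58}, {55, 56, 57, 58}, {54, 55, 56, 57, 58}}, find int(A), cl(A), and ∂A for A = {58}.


int(A) = {58}, cl(A) = {58}, ∂A = ∅.

Closed sets in (X, τ) are complements of opens:
  closed(X, τ) = {∅, {54}, {56}, {58}, {54, 56}, {54, 58}, {56, 58}, {54, 56, 58}, {55, 56, 57}, {54, 55, 56, 57}, {55, 56, 57, 58}, {54, 55, 56, 57, 58}}.
int(A) = ⋃ {U ∈ τ : U ⊆ A}. Opens contained in A: ∅, {58}.
Taking the union of these: int(A) = {58}.
cl(A) = ⋂ {C closed : A ⊆ C}. Closed sets containing A: {58}, {54, 58}, {56, 58}, {54, 56, 58}, {55, 56, 57, 58}, {54, 55, 56, 57, 58}.
Intersecting these: cl(A) = {58}.
∂A = cl(A) ∖ int(A) = {58} ∖ {58} = ∅.


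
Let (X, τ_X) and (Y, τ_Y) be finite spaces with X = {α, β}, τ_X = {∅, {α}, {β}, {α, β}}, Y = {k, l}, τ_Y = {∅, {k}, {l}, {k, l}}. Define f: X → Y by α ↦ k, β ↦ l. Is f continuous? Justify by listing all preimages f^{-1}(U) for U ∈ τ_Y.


f IS continuous.

Compute f^{-1}(U) for each U ∈ τ_Y:
  U = ∅: f^{-1}(U) = ∅ ∈ τ_X ✓.
  U = {k}: f^{-1}(U) = {α} ∈ τ_X ✓.
  U = {l}: f^{-1}(U) = {β} ∈ τ_X ✓.
  U = {k, l}: f^{-1}(U) = {α, β} ∈ τ_X ✓.
Every preimage lies in τ_X, so f IS continuous.


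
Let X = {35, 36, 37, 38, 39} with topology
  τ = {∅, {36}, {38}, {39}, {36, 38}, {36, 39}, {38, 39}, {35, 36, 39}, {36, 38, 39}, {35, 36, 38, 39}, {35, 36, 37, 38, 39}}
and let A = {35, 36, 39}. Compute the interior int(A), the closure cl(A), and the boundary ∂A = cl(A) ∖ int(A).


int(A) = {35, 36, 39}, cl(A) = {35, 36, 37, 39}, ∂A = {37}.

Closed sets in (X, τ) are complements of opens:
  closed(X, τ) = {∅, {37}, {35, 37}, {37, 38}, {35, 36, 37}, {35, 37, 38}, {35, 37, 39}, {35, 36, 37, 38}, {35, 36, 37, 39}, {35, 37, 38, 39}, {35, 36, 37, 38, 39}}.
int(A) = ⋃ {U ∈ τ : U ⊆ A}. Opens contained in A: ∅, {36}, {39}, {36, 39}, {35, 36, 39}.
Taking the union of these: int(A) = {35, 36, 39}.
cl(A) = ⋂ {C closed : A ⊆ C}. Closed sets containing A: {35, 36, 37, 39}, {35, 36, 37, 38, 39}.
Intersecting these: cl(A) = {35, 36, 37, 39}.
∂A = cl(A) ∖ int(A) = {35, 36, 37, 39} ∖ {35, 36, 39} = {37}.
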